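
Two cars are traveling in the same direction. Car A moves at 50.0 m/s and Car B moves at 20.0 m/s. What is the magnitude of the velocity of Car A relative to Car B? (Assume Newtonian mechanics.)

v_rel = |v_A - v_B| = |50.0 - 20.0| = 30.0 m/s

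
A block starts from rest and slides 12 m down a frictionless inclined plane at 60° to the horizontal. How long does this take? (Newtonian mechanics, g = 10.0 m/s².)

a = g sin(θ) = 10.0 × sin(60°) = 8.6603 m/s²
t = √(2d/a) = √(2 × 12 / 8.6603) = 1.66 s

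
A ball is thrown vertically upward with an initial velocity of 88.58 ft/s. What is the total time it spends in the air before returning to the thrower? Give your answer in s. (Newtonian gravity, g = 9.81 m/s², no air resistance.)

v₀ = 88.58 ft/s × 0.3048 = 26.9992 m/s
t_total = 2 × v₀ / g = 2 × 26.9992 / 9.81 = 5.504 s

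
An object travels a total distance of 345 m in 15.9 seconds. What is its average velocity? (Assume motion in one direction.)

v_avg = Δd / Δt = 345 / 15.9 = 21.7 m/s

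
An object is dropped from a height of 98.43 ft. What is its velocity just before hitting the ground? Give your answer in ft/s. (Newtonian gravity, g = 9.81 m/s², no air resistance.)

h = 98.43 ft × 0.3048 = 30.0015 m
v = √(2gh) = √(2 × 9.81 × 30.0015) = 24.2617 m/s
v = 24.2617 m/s / 0.3048 = 79.6 ft/s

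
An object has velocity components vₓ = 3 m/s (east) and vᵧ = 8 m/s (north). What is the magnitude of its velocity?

|v| = √(vₓ² + vᵧ²) = √(3² + 8²) = √(73) = 8.54 m/s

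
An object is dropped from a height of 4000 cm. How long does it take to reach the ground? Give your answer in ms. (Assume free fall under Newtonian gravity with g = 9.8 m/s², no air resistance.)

h = 4000 cm × 0.01 = 40.0 m
t = √(2h/g) = √(2 × 40.0 / 9.8) = 2.85714 s
t = 2.85714 s / 0.001 = 2857 ms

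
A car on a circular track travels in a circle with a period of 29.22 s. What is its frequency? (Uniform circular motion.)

f = 1/T = 1/29.22 = 0.0342 Hz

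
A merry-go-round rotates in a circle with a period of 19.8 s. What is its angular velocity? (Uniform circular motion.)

ω = 2π/T = 2π/19.8 = 0.3173 rad/s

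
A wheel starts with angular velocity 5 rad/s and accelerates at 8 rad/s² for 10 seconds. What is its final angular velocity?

ω = ω₀ + αt = 5 + 8 × 10 = 85 rad/s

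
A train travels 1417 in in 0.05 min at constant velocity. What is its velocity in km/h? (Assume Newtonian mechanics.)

d = 1417 in × 0.0254 = 35.9918 m
t = 0.05 min × 60.0 = 3.0 s
v = d / t = 35.9918 / 3.0 = 11.9973 m/s
v = 11.9973 m/s / 0.2777777777777778 = 43.19 km/h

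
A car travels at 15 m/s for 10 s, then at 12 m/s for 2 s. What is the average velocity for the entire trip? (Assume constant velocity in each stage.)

d₁ = v₁t₁ = 15 × 10 = 150 m
d₂ = v₂t₂ = 12 × 2 = 24 m
d_total = 174 m, t_total = 12 s
v_avg = d_total/t_total = 174/12 = 14.5 m/s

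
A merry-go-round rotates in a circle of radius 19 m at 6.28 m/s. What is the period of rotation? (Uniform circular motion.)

T = 2πr/v = 2π×19/6.28 = 19.01 s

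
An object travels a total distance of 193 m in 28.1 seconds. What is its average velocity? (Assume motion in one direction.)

v_avg = Δd / Δt = 193 / 28.1 = 6.87 m/s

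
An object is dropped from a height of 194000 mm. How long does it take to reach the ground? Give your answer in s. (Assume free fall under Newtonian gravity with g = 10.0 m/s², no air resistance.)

h = 194000 mm × 0.001 = 194.0 m
t = √(2h/g) = √(2 × 194.0 / 10.0) = 6.229 s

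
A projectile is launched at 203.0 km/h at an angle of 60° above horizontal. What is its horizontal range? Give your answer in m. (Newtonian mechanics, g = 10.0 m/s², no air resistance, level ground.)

v₀ = 203.0 km/h × 0.2777777777777778 = 56.3889 m/s
R = v₀² × sin(2θ) / g = 56.3889² × sin(2 × 60°) / 10.0 = 3179.71 × 0.866025 / 10.0 = 275.4 m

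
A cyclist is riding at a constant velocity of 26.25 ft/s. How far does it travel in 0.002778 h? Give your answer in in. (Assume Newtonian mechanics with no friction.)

v = 26.25 ft/s × 0.3048 = 8.001 m/s
t = 0.002778 h × 3600.0 = 10.0008 s
d = v × t = 8.001 × 10.0008 = 80.0164 m
d = 80.0164 m / 0.0254 = 3150 in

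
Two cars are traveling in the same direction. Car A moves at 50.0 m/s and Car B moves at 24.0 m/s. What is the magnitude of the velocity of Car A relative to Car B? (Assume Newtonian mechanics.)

v_rel = |v_A - v_B| = |50.0 - 24.0| = 26.0 m/s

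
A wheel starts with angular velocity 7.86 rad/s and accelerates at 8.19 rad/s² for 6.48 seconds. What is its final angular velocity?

ω = ω₀ + αt = 7.86 + 8.19 × 6.48 = 60.93 rad/s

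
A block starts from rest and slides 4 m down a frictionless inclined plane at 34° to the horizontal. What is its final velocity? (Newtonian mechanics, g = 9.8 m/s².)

a = g sin(θ) = 9.8 × sin(34°) = 5.4801 m/s²
v = √(2ad) = √(2 × 5.4801 × 4) = 6.62 m/s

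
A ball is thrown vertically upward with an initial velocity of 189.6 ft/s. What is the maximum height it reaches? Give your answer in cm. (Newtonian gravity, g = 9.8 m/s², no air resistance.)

v₀ = 189.6 ft/s × 0.3048 = 57.7901 m/s
h_max = v₀² / (2g) = 57.7901² / (2 × 9.8) = 3339.7 / 19.6 = 170.393 m
h_max = 170.393 m / 0.01 = 17040 cm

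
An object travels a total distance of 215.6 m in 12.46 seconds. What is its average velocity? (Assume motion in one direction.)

v_avg = Δd / Δt = 215.6 / 12.46 = 17.3 m/s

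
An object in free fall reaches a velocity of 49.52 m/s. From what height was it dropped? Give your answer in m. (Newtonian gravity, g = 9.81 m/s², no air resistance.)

h = v² / (2g) = 49.52² / (2 × 9.81) = 125.0 m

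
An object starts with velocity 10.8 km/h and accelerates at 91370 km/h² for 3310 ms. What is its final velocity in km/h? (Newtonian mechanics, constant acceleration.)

v₀ = 10.8 km/h × 0.2777777777777778 = 3.0 m/s
a = 91370 km/h² × 7.716049382716049e-05 = 7.05015 m/s²
t = 3310 ms × 0.001 = 3.31 s
v = v₀ + a × t = 3.0 + 7.05015 × 3.31 = 26.336 m/s
v = 26.336 m/s / 0.2777777777777778 = 94.81 km/h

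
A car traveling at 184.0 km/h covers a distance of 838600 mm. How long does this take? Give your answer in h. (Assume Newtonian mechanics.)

d = 838600 mm × 0.001 = 838.6 m
v = 184.0 km/h × 0.2777777777777778 = 51.1111 m/s
t = d / v = 838.6 / 51.1111 = 16.4074 s
t = 16.4074 s / 3600.0 = 0.004558 h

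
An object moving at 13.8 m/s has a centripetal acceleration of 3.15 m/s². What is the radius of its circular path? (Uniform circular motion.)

r = v²/a_c = 13.8²/3.15 = 60.46 m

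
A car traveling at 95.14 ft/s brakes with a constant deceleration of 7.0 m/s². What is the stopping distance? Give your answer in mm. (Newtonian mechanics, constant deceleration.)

v₀ = 95.14 ft/s × 0.3048 = 28.9987 m/s
d = v₀² / (2a) = 28.9987² / (2 × 7.0) = 840.925 / 14.0 = 60.0661 m
d = 60.0661 m / 0.001 = 60070 mm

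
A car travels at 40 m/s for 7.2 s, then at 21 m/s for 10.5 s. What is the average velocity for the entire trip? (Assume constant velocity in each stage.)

d₁ = v₁t₁ = 40 × 7.2 = 288.0 m
d₂ = v₂t₂ = 21 × 10.5 = 220.5 m
d_total = 508.5 m, t_total = 17.7 s
v_avg = d_total/t_total = 508.5/17.7 = 28.73 m/s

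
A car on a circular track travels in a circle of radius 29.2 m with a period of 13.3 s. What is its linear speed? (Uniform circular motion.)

v = 2πr/T = 2π×29.2/13.3 = 13.79 m/s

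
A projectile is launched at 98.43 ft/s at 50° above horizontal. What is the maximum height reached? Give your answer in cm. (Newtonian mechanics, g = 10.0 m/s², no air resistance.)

v₀ = 98.43 ft/s × 0.3048 = 30.0015 m/s
H = v₀² × sin²(θ) / (2g) = 30.0015² × sin(50°)² / (2 × 10.0) = 900.09 × 0.586824 / 20.0 = 26.4097 m
H = 26.4097 m / 0.01 = 2641 cm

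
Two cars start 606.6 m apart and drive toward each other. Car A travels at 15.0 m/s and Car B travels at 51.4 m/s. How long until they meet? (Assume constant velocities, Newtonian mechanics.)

Combined speed: v_combined = 15.0 + 51.4 = 66.4 m/s
Time to meet: t = d/v_combined = 606.6/66.4 = 9.14 s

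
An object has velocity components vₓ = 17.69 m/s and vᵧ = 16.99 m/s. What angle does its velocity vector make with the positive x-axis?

θ = arctan(vᵧ/vₓ) = arctan(16.99/17.69) = 43.84°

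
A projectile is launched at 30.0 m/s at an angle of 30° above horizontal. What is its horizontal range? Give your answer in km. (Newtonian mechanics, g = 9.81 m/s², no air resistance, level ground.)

R = v₀² × sin(2θ) / g = 30.0² × sin(2 × 30°) / 9.81 = 900.0 × 0.866025 / 9.81 = 79.4518 m
R = 79.4518 m / 1000.0 = 0.07945 km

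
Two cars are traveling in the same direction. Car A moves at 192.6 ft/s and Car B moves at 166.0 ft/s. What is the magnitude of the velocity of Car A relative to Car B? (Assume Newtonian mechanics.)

v_rel = |v_A - v_B| = |192.6 - 166.0| = 26.6 ft/s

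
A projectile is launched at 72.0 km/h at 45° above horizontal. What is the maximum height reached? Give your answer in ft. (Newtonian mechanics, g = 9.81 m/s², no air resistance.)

v₀ = 72.0 km/h × 0.2777777777777778 = 20.0 m/s
H = v₀² × sin²(θ) / (2g) = 20.0² × sin(45°)² / (2 × 9.81) = 400.0 × 0.5 / 19.62 = 10.1937 m
H = 10.1937 m / 0.3048 = 33.44 ft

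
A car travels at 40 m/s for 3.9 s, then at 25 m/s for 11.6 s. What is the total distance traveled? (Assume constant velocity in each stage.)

d₁ = v₁t₁ = 40 × 3.9 = 156.0 m
d₂ = v₂t₂ = 25 × 11.6 = 290.0 m
d_total = 156.0 + 290.0 = 446.0 m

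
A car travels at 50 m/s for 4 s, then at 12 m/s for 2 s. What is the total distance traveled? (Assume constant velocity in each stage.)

d₁ = v₁t₁ = 50 × 4 = 200 m
d₂ = v₂t₂ = 12 × 2 = 24 m
d_total = 200 + 24 = 224 m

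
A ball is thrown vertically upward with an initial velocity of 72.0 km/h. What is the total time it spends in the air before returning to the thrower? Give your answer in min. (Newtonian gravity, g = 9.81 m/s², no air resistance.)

v₀ = 72.0 km/h × 0.2777777777777778 = 20.0 m/s
t_total = 2 × v₀ / g = 2 × 20.0 / 9.81 = 4.07747 s
t_total = 4.07747 s / 60.0 = 0.06796 min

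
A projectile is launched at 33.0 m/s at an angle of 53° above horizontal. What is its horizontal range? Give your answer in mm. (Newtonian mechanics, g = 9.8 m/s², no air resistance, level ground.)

R = v₀² × sin(2θ) / g = 33.0² × sin(2 × 53°) / 9.8 = 1089.0 × 0.961262 / 9.8 = 106.818 m
R = 106.818 m / 0.001 = 106800 mm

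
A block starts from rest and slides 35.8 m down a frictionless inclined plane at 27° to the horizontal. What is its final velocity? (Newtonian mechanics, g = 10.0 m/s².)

a = g sin(θ) = 10.0 × sin(27°) = 4.5399 m/s²
v = √(2ad) = √(2 × 4.5399 × 35.8) = 18.03 m/s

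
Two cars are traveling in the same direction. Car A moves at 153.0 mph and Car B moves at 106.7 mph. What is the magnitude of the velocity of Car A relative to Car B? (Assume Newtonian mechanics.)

v_rel = |v_A - v_B| = |153.0 - 106.7| = 46.3 mph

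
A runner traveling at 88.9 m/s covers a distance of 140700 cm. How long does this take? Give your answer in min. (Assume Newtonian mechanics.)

d = 140700 cm × 0.01 = 1407.0 m
t = d / v = 1407.0 / 88.9 = 15.8268 s
t = 15.8268 s / 60.0 = 0.2638 min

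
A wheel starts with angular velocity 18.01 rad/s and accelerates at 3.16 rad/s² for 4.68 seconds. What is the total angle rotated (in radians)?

θ = ω₀t + ½αt² = 18.01×4.68 + ½×3.16×4.68² = 118.89 rad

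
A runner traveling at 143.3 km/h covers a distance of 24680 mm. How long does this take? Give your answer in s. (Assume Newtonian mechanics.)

d = 24680 mm × 0.001 = 24.68 m
v = 143.3 km/h × 0.2777777777777778 = 39.8056 m/s
t = d / v = 24.68 / 39.8056 = 0.62 s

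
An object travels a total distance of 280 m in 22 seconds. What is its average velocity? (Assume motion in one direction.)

v_avg = Δd / Δt = 280 / 22 = 12.73 m/s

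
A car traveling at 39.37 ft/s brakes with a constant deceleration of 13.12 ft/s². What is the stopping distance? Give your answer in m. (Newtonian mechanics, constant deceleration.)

v₀ = 39.37 ft/s × 0.3048 = 12.0 m/s
a = 13.12 ft/s² × 0.3048 = 3.99898 m/s²
d = v₀² / (2a) = 12.0² / (2 × 3.99898) = 144.0 / 7.99796 = 18.0 m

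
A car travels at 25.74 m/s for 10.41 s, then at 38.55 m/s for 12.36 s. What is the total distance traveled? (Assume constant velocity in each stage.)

d₁ = v₁t₁ = 25.74 × 10.41 = 267.9534 m
d₂ = v₂t₂ = 38.55 × 12.36 = 476.478 m
d_total = 267.9534 + 476.478 = 744.43 m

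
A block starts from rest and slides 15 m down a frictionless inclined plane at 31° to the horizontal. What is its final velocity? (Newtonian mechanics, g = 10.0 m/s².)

a = g sin(θ) = 10.0 × sin(31°) = 5.1504 m/s²
v = √(2ad) = √(2 × 5.1504 × 15) = 12.43 m/s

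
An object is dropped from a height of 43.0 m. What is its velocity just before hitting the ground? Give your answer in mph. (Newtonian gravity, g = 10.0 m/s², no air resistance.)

v = √(2gh) = √(2 × 10.0 × 43.0) = 29.3258 m/s
v = 29.3258 m/s / 0.44704 = 65.6 mph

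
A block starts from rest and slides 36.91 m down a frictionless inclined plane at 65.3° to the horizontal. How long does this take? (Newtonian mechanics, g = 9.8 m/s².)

a = g sin(θ) = 9.8 × sin(65.3°) = 8.9034 m/s²
t = √(2d/a) = √(2 × 36.91 / 8.9034) = 2.88 s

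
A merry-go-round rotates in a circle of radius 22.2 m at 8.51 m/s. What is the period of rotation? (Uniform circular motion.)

T = 2πr/v = 2π×22.2/8.51 = 16.39 s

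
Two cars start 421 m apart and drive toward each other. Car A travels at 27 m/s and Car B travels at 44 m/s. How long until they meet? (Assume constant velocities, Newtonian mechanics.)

Combined speed: v_combined = 27 + 44 = 71 m/s
Time to meet: t = d/v_combined = 421/71 = 5.93 s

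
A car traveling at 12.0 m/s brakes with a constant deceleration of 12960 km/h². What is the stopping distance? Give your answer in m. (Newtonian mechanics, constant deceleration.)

a = 12960 km/h² × 7.716049382716049e-05 = 1.0 m/s²
d = v₀² / (2a) = 12.0² / (2 × 1.0) = 144.0 / 2.0 = 72.0 m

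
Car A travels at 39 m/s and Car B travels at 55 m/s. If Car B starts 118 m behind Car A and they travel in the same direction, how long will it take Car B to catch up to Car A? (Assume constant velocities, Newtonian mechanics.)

Relative speed: v_rel = 55 - 39 = 16 m/s
Time to catch: t = d₀/v_rel = 118/16 = 7.38 s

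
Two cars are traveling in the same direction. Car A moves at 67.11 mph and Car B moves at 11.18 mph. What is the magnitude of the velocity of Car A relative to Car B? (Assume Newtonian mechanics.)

v_rel = |v_A - v_B| = |67.11 - 11.18| = 55.93 mph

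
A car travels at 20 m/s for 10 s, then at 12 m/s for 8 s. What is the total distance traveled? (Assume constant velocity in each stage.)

d₁ = v₁t₁ = 20 × 10 = 200 m
d₂ = v₂t₂ = 12 × 8 = 96 m
d_total = 200 + 96 = 296 m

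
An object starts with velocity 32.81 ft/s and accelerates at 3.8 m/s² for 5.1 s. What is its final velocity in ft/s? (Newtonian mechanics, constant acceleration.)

v₀ = 32.81 ft/s × 0.3048 = 10.0005 m/s
v = v₀ + a × t = 10.0005 + 3.8 × 5.1 = 29.3805 m/s
v = 29.3805 m/s / 0.3048 = 96.39 ft/s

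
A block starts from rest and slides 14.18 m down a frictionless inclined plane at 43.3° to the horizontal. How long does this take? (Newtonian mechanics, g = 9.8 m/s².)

a = g sin(θ) = 9.8 × sin(43.3°) = 6.721 m/s²
t = √(2d/a) = √(2 × 14.18 / 6.721) = 2.05 s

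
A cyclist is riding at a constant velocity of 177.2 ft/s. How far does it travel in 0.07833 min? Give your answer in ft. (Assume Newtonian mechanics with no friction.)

v = 177.2 ft/s × 0.3048 = 54.0106 m/s
t = 0.07833 min × 60.0 = 4.6998 s
d = v × t = 54.0106 × 4.6998 = 253.839 m
d = 253.839 m / 0.3048 = 832.8 ft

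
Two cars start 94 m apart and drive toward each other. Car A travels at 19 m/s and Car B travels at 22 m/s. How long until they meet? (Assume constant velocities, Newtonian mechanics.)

Combined speed: v_combined = 19 + 22 = 41 m/s
Time to meet: t = d/v_combined = 94/41 = 2.29 s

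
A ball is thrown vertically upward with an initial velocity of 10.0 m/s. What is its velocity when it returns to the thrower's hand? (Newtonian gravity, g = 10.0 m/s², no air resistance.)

By conservation of energy (no air resistance), the ball returns to the throw height with the same speed as launch, but directed downward.
|v_ground| = v₀ = 10.0 m/s
v_ground = 10.0 m/s (downward)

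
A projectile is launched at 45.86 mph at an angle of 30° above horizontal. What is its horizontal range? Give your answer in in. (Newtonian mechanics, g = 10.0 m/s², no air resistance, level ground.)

v₀ = 45.86 mph × 0.44704 = 20.5013 m/s
R = v₀² × sin(2θ) / g = 20.5013² × sin(2 × 30°) / 10.0 = 420.303 × 0.866025 / 10.0 = 36.3993 m
R = 36.3993 m / 0.0254 = 1433 in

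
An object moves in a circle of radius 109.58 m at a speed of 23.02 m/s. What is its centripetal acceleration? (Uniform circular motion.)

a_c = v²/r = 23.02²/109.58 = 529.9204/109.58 = 4.84 m/s²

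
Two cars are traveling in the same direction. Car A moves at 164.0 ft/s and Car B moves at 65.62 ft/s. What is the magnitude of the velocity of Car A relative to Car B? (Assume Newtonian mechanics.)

v_rel = |v_A - v_B| = |164.0 - 65.62| = 98.38 ft/s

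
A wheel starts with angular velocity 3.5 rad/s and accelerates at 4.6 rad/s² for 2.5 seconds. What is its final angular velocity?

ω = ω₀ + αt = 3.5 + 4.6 × 2.5 = 15.0 rad/s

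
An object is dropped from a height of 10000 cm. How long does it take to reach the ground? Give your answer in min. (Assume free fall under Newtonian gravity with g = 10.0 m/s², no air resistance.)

h = 10000 cm × 0.01 = 100.0 m
t = √(2h/g) = √(2 × 100.0 / 10.0) = 4.47214 s
t = 4.47214 s / 60.0 = 0.07454 min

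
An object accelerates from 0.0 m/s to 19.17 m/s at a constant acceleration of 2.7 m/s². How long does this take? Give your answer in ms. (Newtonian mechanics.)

t = (v - v₀) / a = (19.17 - 0.0) / 2.7 = 7.1 s
t = 7.1 s / 0.001 = 7100 ms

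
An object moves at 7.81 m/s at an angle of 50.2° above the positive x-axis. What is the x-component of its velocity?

vₓ = v cos(θ) = 7.81 × cos(50.2°) = 5.0 m/s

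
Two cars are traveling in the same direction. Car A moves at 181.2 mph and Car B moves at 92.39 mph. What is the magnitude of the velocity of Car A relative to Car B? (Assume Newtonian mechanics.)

v_rel = |v_A - v_B| = |181.2 - 92.39| = 88.81 mph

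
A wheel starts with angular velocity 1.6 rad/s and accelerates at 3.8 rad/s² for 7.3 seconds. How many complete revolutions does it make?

θ = ω₀t + ½αt² = 1.6×7.3 + ½×3.8×7.3² = 112.931 rad
Total revolutions = θ/(2π) = 112.931/(2π) = 17.97
Complete revolutions = ⌊17.97⌋ = 17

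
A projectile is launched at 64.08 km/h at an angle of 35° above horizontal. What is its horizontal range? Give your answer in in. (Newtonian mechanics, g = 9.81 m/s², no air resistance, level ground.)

v₀ = 64.08 km/h × 0.2777777777777778 = 17.8 m/s
R = v₀² × sin(2θ) / g = 17.8² × sin(2 × 35°) / 9.81 = 316.84 × 0.939693 / 9.81 = 30.3499 m
R = 30.3499 m / 0.0254 = 1195 in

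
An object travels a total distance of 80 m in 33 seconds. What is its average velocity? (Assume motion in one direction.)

v_avg = Δd / Δt = 80 / 33 = 2.42 m/s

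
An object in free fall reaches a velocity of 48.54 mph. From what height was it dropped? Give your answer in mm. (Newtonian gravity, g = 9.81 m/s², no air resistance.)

v = 48.54 mph × 0.44704 = 21.6993 m/s
h = v² / (2g) = 21.6993² / (2 × 9.81) = 23.999 m
h = 23.999 m / 0.001 = 24000 mm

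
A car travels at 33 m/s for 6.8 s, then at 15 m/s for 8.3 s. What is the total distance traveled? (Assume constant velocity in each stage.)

d₁ = v₁t₁ = 33 × 6.8 = 224.4 m
d₂ = v₂t₂ = 15 × 8.3 = 124.5 m
d_total = 224.4 + 124.5 = 348.9 m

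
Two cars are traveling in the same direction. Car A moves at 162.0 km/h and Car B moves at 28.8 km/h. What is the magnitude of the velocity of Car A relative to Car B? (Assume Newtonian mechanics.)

v_rel = |v_A - v_B| = |162.0 - 28.8| = 133.2 km/h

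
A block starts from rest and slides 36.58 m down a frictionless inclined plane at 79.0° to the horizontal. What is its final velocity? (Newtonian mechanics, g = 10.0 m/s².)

a = g sin(θ) = 10.0 × sin(79.0°) = 9.8163 m/s²
v = √(2ad) = √(2 × 9.8163 × 36.58) = 26.8 m/s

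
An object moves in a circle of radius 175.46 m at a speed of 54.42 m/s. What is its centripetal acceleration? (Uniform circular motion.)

a_c = v²/r = 54.42²/175.46 = 2961.5364/175.46 = 16.88 m/s²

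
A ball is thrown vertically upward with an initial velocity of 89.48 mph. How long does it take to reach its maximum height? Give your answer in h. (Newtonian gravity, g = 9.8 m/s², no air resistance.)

v₀ = 89.48 mph × 0.44704 = 40.0011 m/s
t_up = v₀ / g = 40.0011 / 9.8 = 4.08174 s
t_up = 4.08174 s / 3600.0 = 0.001134 h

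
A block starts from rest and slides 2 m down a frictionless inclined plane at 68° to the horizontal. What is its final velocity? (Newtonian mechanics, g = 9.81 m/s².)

a = g sin(θ) = 9.81 × sin(68°) = 9.0957 m/s²
v = √(2ad) = √(2 × 9.0957 × 2) = 6.03 m/s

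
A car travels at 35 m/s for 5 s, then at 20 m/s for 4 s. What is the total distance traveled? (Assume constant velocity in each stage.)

d₁ = v₁t₁ = 35 × 5 = 175 m
d₂ = v₂t₂ = 20 × 4 = 80 m
d_total = 175 + 80 = 255 m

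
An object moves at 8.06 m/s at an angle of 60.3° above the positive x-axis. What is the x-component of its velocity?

vₓ = v cos(θ) = 8.06 × cos(60.3°) = 3.99 m/s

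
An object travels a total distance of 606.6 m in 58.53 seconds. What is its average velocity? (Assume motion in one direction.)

v_avg = Δd / Δt = 606.6 / 58.53 = 10.36 m/s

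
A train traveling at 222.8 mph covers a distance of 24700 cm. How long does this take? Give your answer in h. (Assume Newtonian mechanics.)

d = 24700 cm × 0.01 = 247.0 m
v = 222.8 mph × 0.44704 = 99.6005 m/s
t = d / v = 247.0 / 99.6005 = 2.47991 s
t = 2.47991 s / 3600.0 = 0.0006889 h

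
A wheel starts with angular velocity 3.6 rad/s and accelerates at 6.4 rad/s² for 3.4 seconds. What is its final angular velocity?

ω = ω₀ + αt = 3.6 + 6.4 × 3.4 = 25.36 rad/s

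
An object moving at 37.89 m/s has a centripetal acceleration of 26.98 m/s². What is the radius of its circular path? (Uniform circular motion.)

r = v²/a_c = 37.89²/26.98 = 53.21 m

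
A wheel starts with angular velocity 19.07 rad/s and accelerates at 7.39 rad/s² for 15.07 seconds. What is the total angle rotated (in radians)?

θ = ω₀t + ½αt² = 19.07×15.07 + ½×7.39×15.07² = 1126.54 rad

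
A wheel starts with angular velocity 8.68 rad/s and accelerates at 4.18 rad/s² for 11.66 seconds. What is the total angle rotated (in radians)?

θ = ω₀t + ½αt² = 8.68×11.66 + ½×4.18×11.66² = 385.36 rad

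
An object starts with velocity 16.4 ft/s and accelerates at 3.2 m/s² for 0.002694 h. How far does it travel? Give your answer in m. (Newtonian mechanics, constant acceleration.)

v₀ = 16.4 ft/s × 0.3048 = 4.99872 m/s
t = 0.002694 h × 3600.0 = 9.6984 s
d = v₀ × t + ½ × a × t² = 4.99872 × 9.6984 + 0.5 × 3.2 × 9.6984² = 199.0 m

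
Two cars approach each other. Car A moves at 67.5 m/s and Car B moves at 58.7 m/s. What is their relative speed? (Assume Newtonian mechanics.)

v_rel = v_A + v_B = 67.5 + 58.7 = 126.2 m/s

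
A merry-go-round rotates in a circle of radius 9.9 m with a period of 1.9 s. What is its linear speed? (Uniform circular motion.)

v = 2πr/T = 2π×9.9/1.9 = 32.74 m/s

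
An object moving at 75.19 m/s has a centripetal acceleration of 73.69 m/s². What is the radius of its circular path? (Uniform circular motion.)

r = v²/a_c = 75.19²/73.69 = 76.72 m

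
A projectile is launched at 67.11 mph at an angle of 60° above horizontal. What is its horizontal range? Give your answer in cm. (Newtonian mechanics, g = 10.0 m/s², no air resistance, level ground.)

v₀ = 67.11 mph × 0.44704 = 30.0009 m/s
R = v₀² × sin(2θ) / g = 30.0009² × sin(2 × 60°) / 10.0 = 900.054 × 0.866025 / 10.0 = 77.9469 m
R = 77.9469 m / 0.01 = 7795 cm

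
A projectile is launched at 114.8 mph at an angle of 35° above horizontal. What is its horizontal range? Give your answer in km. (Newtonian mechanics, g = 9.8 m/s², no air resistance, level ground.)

v₀ = 114.8 mph × 0.44704 = 51.3202 m/s
R = v₀² × sin(2θ) / g = 51.3202² × sin(2 × 35°) / 9.8 = 2633.76 × 0.939693 / 9.8 = 252.543 m
R = 252.543 m / 1000.0 = 0.2525 km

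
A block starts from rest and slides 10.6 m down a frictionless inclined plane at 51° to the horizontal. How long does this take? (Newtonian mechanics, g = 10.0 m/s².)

a = g sin(θ) = 10.0 × sin(51°) = 7.7715 m/s²
t = √(2d/a) = √(2 × 10.6 / 7.7715) = 1.65 s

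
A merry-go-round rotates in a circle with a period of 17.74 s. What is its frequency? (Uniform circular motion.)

f = 1/T = 1/17.74 = 0.0564 Hz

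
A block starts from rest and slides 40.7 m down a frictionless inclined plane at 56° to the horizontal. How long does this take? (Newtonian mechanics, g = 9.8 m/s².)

a = g sin(θ) = 9.8 × sin(56°) = 8.1246 m/s²
t = √(2d/a) = √(2 × 40.7 / 8.1246) = 3.17 s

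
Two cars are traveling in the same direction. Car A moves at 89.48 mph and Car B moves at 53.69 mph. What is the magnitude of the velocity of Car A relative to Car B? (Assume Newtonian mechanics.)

v_rel = |v_A - v_B| = |89.48 - 53.69| = 35.79 mph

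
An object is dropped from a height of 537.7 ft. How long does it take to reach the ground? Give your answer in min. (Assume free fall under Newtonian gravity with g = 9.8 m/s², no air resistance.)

h = 537.7 ft × 0.3048 = 163.891 m
t = √(2h/g) = √(2 × 163.891 / 9.8) = 5.78335 s
t = 5.78335 s / 60.0 = 0.09639 min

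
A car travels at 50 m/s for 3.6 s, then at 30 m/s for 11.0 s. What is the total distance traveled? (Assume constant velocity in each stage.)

d₁ = v₁t₁ = 50 × 3.6 = 180.0 m
d₂ = v₂t₂ = 30 × 11.0 = 330.0 m
d_total = 180.0 + 330.0 = 510.0 m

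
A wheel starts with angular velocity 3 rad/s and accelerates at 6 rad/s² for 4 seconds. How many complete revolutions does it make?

θ = ω₀t + ½αt² = 3×4 + ½×6×4² = 60.0 rad
Total revolutions = θ/(2π) = 60.0/(2π) = 9.55
Complete revolutions = ⌊9.55⌋ = 9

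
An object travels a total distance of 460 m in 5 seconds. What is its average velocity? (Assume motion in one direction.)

v_avg = Δd / Δt = 460 / 5 = 92.0 m/s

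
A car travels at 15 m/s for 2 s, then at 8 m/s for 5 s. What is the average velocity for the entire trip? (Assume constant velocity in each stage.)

d₁ = v₁t₁ = 15 × 2 = 30 m
d₂ = v₂t₂ = 8 × 5 = 40 m
d_total = 70 m, t_total = 7 s
v_avg = d_total/t_total = 70/7 = 10.0 m/s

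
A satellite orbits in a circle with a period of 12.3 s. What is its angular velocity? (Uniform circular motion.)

ω = 2π/T = 2π/12.3 = 0.5108 rad/s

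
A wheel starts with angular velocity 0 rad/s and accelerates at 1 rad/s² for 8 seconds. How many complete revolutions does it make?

θ = ω₀t + ½αt² = 0×8 + ½×1×8² = 32.0 rad
Total revolutions = θ/(2π) = 32.0/(2π) = 5.09
Complete revolutions = ⌊5.09⌋ = 5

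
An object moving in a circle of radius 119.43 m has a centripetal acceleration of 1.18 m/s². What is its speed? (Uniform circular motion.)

v = √(a_c × r) = √(1.18 × 119.43) = 11.87 m/s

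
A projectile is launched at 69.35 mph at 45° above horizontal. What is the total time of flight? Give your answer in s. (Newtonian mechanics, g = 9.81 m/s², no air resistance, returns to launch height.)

v₀ = 69.35 mph × 0.44704 = 31.0022 m/s
T = 2 × v₀ × sin(θ) / g = 2 × 31.0022 × sin(45°) / 9.81 = 2 × 31.0022 × 0.707107 / 9.81 = 4.469 s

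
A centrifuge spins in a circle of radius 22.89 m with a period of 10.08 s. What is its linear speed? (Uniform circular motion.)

v = 2πr/T = 2π×22.89/10.08 = 14.27 m/s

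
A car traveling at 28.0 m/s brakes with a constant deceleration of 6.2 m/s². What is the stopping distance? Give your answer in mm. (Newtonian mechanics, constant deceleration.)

d = v₀² / (2a) = 28.0² / (2 × 6.2) = 784.0 / 12.4 = 63.2258 m
d = 63.2258 m / 0.001 = 63230 mm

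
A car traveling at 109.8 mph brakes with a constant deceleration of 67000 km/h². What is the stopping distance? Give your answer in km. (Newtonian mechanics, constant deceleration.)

v₀ = 109.8 mph × 0.44704 = 49.085 m/s
a = 67000 km/h² × 7.716049382716049e-05 = 5.16975 m/s²
d = v₀² / (2a) = 49.085² / (2 × 5.16975) = 2409.34 / 10.3395 = 233.023 m
d = 233.023 m / 1000.0 = 0.233 km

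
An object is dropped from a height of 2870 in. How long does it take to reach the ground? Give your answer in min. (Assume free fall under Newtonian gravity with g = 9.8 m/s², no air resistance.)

h = 2870 in × 0.0254 = 72.898 m
t = √(2h/g) = √(2 × 72.898 / 9.8) = 3.85709 s
t = 3.85709 s / 60.0 = 0.06428 min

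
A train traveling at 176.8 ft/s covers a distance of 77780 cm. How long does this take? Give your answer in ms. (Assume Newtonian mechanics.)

d = 77780 cm × 0.01 = 777.8 m
v = 176.8 ft/s × 0.3048 = 53.8886 m/s
t = d / v = 777.8 / 53.8886 = 14.4335 s
t = 14.4335 s / 0.001 = 14430 ms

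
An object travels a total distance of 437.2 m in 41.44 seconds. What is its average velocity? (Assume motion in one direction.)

v_avg = Δd / Δt = 437.2 / 41.44 = 10.55 m/s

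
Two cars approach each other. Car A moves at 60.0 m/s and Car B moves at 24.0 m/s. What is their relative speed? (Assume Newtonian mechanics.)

v_rel = v_A + v_B = 60.0 + 24.0 = 84.0 m/s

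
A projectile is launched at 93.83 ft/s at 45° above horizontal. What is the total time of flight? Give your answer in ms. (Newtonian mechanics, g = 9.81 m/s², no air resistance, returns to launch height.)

v₀ = 93.83 ft/s × 0.3048 = 28.5994 m/s
T = 2 × v₀ × sin(θ) / g = 2 × 28.5994 × sin(45°) / 9.81 = 2 × 28.5994 × 0.707107 / 9.81 = 4.1229 s
T = 4.1229 s / 0.001 = 4123 ms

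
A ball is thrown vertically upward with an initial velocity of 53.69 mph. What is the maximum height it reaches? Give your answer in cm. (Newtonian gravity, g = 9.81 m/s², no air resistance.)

v₀ = 53.69 mph × 0.44704 = 24.0016 m/s
h_max = v₀² / (2g) = 24.0016² / (2 × 9.81) = 576.077 / 19.62 = 29.3617 m
h_max = 29.3617 m / 0.01 = 2936 cm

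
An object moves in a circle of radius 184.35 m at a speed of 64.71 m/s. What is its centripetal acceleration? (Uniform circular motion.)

a_c = v²/r = 64.71²/184.35 = 4187.3841/184.35 = 22.71 m/s²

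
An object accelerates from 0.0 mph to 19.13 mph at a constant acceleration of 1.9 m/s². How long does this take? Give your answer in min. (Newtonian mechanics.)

v₀ = 0.0 mph × 0.44704 = 0.0 m/s
v = 19.13 mph × 0.44704 = 8.55188 m/s
t = (v - v₀) / a = (8.55188 - 0.0) / 1.9 = 4.50099 s
t = 4.50099 s / 60.0 = 0.07502 min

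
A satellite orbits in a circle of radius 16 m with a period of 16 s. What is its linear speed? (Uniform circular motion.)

v = 2πr/T = 2π×16/16 = 6.28 m/s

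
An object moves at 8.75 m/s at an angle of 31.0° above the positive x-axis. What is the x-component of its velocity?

vₓ = v cos(θ) = 8.75 × cos(31.0°) = 7.5 m/s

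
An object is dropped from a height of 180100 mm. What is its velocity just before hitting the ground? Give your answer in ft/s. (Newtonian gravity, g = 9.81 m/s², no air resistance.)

h = 180100 mm × 0.001 = 180.1 m
v = √(2gh) = √(2 × 9.81 × 180.1) = 59.4438 m/s
v = 59.4438 m/s / 0.3048 = 195.0 ft/s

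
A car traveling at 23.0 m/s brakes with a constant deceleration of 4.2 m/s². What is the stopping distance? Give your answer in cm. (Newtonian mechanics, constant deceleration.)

d = v₀² / (2a) = 23.0² / (2 × 4.2) = 529.0 / 8.4 = 62.9762 m
d = 62.9762 m / 0.01 = 6298 cm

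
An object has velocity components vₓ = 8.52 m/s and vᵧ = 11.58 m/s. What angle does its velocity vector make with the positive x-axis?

θ = arctan(vᵧ/vₓ) = arctan(11.58/8.52) = 53.66°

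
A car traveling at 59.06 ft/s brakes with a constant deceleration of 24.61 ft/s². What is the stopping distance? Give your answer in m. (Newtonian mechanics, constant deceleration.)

v₀ = 59.06 ft/s × 0.3048 = 18.0015 m/s
a = 24.61 ft/s² × 0.3048 = 7.50113 m/s²
d = v₀² / (2a) = 18.0015² / (2 × 7.50113) = 324.054 / 15.0023 = 21.6 m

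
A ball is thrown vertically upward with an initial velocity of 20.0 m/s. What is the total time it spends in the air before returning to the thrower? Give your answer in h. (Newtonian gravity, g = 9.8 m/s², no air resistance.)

t_total = 2 × v₀ / g = 2 × 20.0 / 9.8 = 4.08163 s
t_total = 4.08163 s / 3600.0 = 0.001134 h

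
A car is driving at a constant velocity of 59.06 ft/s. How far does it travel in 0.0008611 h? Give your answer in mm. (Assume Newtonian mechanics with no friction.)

v = 59.06 ft/s × 0.3048 = 18.0015 m/s
t = 0.0008611 h × 3600.0 = 3.09996 s
d = v × t = 18.0015 × 3.09996 = 55.8039 m
d = 55.8039 m / 0.001 = 55800 mm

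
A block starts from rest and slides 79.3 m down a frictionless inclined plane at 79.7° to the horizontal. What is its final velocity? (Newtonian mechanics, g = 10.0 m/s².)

a = g sin(θ) = 10.0 × sin(79.7°) = 9.8389 m/s²
v = √(2ad) = √(2 × 9.8389 × 79.3) = 39.5 m/s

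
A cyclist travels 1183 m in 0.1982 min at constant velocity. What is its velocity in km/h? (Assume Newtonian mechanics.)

t = 0.1982 min × 60.0 = 11.892 s
v = d / t = 1183 / 11.892 = 99.4786 m/s
v = 99.4786 m/s / 0.2777777777777778 = 358.1 km/h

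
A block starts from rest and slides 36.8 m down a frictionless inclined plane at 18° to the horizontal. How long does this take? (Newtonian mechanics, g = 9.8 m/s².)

a = g sin(θ) = 9.8 × sin(18°) = 3.0284 m/s²
t = √(2d/a) = √(2 × 36.8 / 3.0284) = 4.93 s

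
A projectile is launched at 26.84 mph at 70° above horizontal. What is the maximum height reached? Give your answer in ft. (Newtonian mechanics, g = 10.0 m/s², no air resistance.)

v₀ = 26.84 mph × 0.44704 = 11.9986 m/s
H = v₀² × sin²(θ) / (2g) = 11.9986² × sin(70°)² / (2 × 10.0) = 143.966 × 0.883022 / 20.0 = 6.35626 m
H = 6.35626 m / 0.3048 = 20.85 ft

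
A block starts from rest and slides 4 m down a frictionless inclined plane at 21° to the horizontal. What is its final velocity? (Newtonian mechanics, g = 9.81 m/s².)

a = g sin(θ) = 9.81 × sin(21°) = 3.5156 m/s²
v = √(2ad) = √(2 × 3.5156 × 4) = 5.3 m/s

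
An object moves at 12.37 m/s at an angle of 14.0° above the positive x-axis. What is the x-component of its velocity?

vₓ = v cos(θ) = 12.37 × cos(14.0°) = 12.0 m/s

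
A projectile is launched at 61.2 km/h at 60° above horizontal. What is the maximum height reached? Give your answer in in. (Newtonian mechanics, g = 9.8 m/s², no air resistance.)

v₀ = 61.2 km/h × 0.2777777777777778 = 17.0 m/s
H = v₀² × sin²(θ) / (2g) = 17.0² × sin(60°)² / (2 × 9.8) = 289.0 × 0.75 / 19.6 = 11.0587 m
H = 11.0587 m / 0.0254 = 435.4 in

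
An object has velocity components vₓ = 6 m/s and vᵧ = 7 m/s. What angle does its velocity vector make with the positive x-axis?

θ = arctan(vᵧ/vₓ) = arctan(7/6) = 49.4°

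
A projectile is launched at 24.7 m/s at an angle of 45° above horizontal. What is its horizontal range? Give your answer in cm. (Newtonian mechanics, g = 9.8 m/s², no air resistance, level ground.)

R = v₀² × sin(2θ) / g = 24.7² × sin(2 × 45°) / 9.8 = 610.09 × 1.0 / 9.8 = 62.2541 m
R = 62.2541 m / 0.01 = 6225 cm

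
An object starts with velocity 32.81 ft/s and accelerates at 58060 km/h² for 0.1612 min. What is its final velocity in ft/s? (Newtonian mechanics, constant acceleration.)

v₀ = 32.81 ft/s × 0.3048 = 10.0005 m/s
a = 58060 km/h² × 7.716049382716049e-05 = 4.47994 m/s²
t = 0.1612 min × 60.0 = 9.672 s
v = v₀ + a × t = 10.0005 + 4.47994 × 9.672 = 53.3305 m/s
v = 53.3305 m/s / 0.3048 = 175.0 ft/s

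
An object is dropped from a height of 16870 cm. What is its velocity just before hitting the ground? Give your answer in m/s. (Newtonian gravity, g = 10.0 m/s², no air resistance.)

h = 16870 cm × 0.01 = 168.7 m
v = √(2gh) = √(2 × 10.0 × 168.7) = 58.09 m/s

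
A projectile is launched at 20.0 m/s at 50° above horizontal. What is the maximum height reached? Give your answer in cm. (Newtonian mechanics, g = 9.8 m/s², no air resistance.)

H = v₀² × sin²(θ) / (2g) = 20.0² × sin(50°)² / (2 × 9.8) = 400.0 × 0.586824 / 19.6 = 11.976 m
H = 11.976 m / 0.01 = 1198 cm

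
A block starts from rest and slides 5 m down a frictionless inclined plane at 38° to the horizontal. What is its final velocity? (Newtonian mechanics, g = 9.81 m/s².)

a = g sin(θ) = 9.81 × sin(38°) = 6.0396 m/s²
v = √(2ad) = √(2 × 6.0396 × 5) = 7.77 m/s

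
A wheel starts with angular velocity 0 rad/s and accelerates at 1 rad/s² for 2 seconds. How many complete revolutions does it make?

θ = ω₀t + ½αt² = 0×2 + ½×1×2² = 2.0 rad
Total revolutions = θ/(2π) = 2.0/(2π) = 0.32
Complete revolutions = ⌊0.32⌋ = 0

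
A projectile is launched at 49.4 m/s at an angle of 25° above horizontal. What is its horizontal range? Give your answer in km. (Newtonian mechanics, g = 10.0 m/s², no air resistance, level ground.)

R = v₀² × sin(2θ) / g = 49.4² × sin(2 × 25°) / 10.0 = 2440.36 × 0.766044 / 10.0 = 186.942 m
R = 186.942 m / 1000.0 = 0.1869 km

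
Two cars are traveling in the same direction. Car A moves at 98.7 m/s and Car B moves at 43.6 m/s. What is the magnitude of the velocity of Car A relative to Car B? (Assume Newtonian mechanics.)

v_rel = |v_A - v_B| = |98.7 - 43.6| = 55.1 m/s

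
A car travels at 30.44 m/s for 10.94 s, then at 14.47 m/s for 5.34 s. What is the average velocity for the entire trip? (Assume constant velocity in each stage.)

d₁ = v₁t₁ = 30.44 × 10.94 = 333.0136 m
d₂ = v₂t₂ = 14.47 × 5.34 = 77.2698 m
d_total = 410.2834 m, t_total = 16.28 s
v_avg = d_total/t_total = 410.2834/16.28 = 25.2 m/s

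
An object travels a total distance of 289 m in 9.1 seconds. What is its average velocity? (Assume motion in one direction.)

v_avg = Δd / Δt = 289 / 9.1 = 31.76 m/s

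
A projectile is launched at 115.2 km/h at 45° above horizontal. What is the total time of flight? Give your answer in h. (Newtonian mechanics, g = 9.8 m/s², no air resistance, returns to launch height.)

v₀ = 115.2 km/h × 0.2777777777777778 = 32.0 m/s
T = 2 × v₀ × sin(θ) / g = 2 × 32.0 × sin(45°) / 9.8 = 2 × 32.0 × 0.707107 / 9.8 = 4.61784 s
T = 4.61784 s / 3600.0 = 0.001283 h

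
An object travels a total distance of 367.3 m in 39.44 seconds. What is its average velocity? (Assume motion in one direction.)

v_avg = Δd / Δt = 367.3 / 39.44 = 9.31 m/s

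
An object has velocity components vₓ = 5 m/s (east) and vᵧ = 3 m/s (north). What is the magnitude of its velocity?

|v| = √(vₓ² + vᵧ²) = √(5² + 3²) = √(34) = 5.83 m/s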